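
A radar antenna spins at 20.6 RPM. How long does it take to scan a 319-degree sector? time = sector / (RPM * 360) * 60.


t = 319 / (20.6 * 360) * 60 = 2.58 s

2.58 s


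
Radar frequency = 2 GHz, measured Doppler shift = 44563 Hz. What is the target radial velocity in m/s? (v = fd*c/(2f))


v = 44563 * 3e8 / (2 * 2000000000.0) = 3342.2 m/s

3342.2 m/s


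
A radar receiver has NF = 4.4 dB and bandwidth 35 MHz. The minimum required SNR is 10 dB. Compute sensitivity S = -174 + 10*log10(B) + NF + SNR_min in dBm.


10*log10(35000000.0) = 75.44
S = -174 + 75.44 + 4.4 + 10 = -84.2 dBm

-84.2 dBm


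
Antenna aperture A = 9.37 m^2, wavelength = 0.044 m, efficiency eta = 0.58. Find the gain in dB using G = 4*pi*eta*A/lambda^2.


G_linear = 4*pi*0.58*9.37/0.044^2 = 35275.41
G_dB = 10*log10(35275.41) = 45.5 dB

45.5 dB


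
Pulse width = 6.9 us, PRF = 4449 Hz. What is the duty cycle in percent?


DC = 6.9e-6 * 4449 * 100 = 3.07%

3.07%


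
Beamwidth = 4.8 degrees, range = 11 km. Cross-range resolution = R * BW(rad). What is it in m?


BW_rad = 0.083775804
CR = 11000 * 0.083775804 = 921.5 m

921.5 m


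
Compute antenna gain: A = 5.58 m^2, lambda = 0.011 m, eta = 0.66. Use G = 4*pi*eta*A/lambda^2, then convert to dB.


G_linear = 4*pi*0.66*5.58/0.011^2 = 382474.63
G_dB = 10*log10(382474.63) = 55.8 dB

55.8 dB


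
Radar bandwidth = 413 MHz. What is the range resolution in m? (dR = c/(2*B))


dR = 3e8 / (2 * 413000000.0) = 0.36 m

0.36 m


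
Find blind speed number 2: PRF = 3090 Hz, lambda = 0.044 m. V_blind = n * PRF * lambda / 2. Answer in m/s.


V_blind = 2 * 3090 * 0.044 / 2 = 136.0 m/s

136.0 m/s


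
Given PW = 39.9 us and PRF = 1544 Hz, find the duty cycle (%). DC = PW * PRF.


DC = 39.9e-6 * 1544 * 100 = 6.16%

6.16%


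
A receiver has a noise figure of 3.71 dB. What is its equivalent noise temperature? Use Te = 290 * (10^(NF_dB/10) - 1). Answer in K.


NF_lin = 10^(3.71/10) = 2.349633
Te = 290 * (2.349633 - 1) = 391.4 K

391.4 K


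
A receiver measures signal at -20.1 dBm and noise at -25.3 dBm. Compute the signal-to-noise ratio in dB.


SNR = -20.1 - (-25.3) = 5.2 dB

5.2 dB


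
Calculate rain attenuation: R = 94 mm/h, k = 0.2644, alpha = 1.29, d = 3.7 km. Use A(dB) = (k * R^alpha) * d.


gamma = 0.2644 * 94^1.29 = 92.810344 dB/km
A = 92.810344 * 3.7 = 343.4 dB

343.4 dB


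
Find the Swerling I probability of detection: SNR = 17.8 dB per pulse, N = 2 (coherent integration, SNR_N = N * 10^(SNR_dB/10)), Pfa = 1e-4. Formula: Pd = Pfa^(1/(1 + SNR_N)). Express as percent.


SNR_lin = 10^(17.8/10) = 60.25596
SNR_N = 2 * 60.25596 = 120.51192
1/(1 + SNR_N) = 1/121.51192 = 0.0082296
Pd = (1e-4)^0.0082296 = 0.927
Pd = 92.7%

92.7%


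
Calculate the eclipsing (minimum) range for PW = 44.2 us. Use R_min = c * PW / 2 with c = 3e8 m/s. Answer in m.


R_min = 3e8 * 44.2e-6 / 2 = 6630.0 m

6630.0 m


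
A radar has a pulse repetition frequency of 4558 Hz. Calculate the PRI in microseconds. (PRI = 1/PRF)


PRI = 1/4558 = 0.0002193945 s = 219.4 us

219.4 us


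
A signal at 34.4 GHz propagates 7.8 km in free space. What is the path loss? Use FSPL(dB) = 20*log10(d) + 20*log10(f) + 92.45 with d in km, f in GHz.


20*log10(7.8) = 17.84
20*log10(34.4) = 30.73
FSPL = 141.0 dB

141.0 dB


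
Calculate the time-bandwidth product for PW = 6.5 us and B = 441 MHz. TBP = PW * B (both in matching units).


TBP = 6.5 * 441 = 2866.5

2866.5


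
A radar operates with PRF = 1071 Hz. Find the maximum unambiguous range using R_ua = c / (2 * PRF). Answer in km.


R_ua = 3e8 / (2 * 1071) = 140056.0 m = 140.1 km

140.1 km


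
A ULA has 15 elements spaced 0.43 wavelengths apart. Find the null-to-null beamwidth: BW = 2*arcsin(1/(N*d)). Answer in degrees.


1/(N*d) = 1/(15*0.43) = 0.155039
BW = 2*arcsin(0.155039) = 17.8 degrees

17.8 degrees


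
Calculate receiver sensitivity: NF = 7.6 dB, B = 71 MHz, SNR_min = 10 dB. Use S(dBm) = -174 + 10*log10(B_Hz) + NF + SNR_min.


10*log10(71000000.0) = 78.51
S = -174 + 78.51 + 7.6 + 10 = -77.9 dBm

-77.9 dBm


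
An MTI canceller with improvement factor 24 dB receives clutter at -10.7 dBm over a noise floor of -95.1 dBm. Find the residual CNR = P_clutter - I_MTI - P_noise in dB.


CNR = -10.7 - 24 - (-95.1) = 60.4 dB

60.4 dB


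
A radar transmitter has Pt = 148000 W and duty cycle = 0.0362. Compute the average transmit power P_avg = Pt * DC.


P_avg = 148000 * 0.0362 = 5357.6 W

5357.6 W


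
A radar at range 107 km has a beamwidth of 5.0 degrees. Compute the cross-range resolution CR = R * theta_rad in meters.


BW_rad = 0.087266463
CR = 107000 * 0.087266463 = 9337.5 m

9337.5 m


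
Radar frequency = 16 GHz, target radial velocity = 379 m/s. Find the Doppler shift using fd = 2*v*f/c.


fd = 2 * 379 * 16000000000.0 / 3e8 = 40426.7 Hz

40426.7 Hz


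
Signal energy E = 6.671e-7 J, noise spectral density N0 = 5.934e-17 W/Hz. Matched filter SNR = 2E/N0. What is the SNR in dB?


SNR_lin = 2 * 6.671e-7 / 5.934e-17 = 2.248e10
SNR_dB = 10*log10(2.248e10) = 103.5 dB

103.5 dB


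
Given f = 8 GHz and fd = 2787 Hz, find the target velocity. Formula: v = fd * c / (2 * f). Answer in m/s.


v = 2787 * 3e8 / (2 * 8000000000.0) = 52.3 m/s

52.3 m/s


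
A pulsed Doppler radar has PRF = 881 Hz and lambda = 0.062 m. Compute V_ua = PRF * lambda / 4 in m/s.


V_ua = 881 * 0.062 / 4 = 13.7 m/s

13.7 m/s


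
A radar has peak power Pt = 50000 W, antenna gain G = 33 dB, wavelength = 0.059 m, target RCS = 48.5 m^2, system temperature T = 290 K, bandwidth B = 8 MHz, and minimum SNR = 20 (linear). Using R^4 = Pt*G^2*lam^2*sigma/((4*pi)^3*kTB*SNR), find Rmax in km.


G_lin = 10^(33/10) = 1995.262315
R^4 = 50000 * 1995.262315^2 * 0.059^2 * 48.5 / ((4*pi)^3 * 1.38e-23 * 290 * 8000000.0 * 20)
R^4 = 2.64478e19 m^4
R_max = (2.64478e19)^(1/4) = 71712.9 m = 71.7 km

71.7 km


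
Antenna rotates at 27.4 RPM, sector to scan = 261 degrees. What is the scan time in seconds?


t = 261 / (27.4 * 360) * 60 = 1.59 s

1.59 s


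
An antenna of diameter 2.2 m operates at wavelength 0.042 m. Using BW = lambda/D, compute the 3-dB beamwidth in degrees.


BW_rad = 0.042 / 2.2 = 0.019091
BW_deg = 1.09 degrees

1.09 degrees


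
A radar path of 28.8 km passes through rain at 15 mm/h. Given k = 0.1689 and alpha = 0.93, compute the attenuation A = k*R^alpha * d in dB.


gamma = 0.1689 * 15^0.93 = 2.096016 dB/km
A = 2.096016 * 28.8 = 60.37 dB

60.37 dB


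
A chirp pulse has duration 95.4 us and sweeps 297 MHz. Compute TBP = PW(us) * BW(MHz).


TBP = 95.4 * 297 = 28333.8

28333.8


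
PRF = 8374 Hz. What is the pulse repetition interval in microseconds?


PRI = 1/8374 = 0.0001194172 s = 119.4 us

119.4 us


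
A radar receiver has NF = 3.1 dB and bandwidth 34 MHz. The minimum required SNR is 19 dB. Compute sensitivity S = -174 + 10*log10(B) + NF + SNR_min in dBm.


10*log10(34000000.0) = 75.31
S = -174 + 75.31 + 3.1 + 19 = -76.6 dBm

-76.6 dBm


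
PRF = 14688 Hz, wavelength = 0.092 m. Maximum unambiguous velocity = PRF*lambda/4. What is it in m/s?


V_ua = 14688 * 0.092 / 4 = 337.8 m/s

337.8 m/s


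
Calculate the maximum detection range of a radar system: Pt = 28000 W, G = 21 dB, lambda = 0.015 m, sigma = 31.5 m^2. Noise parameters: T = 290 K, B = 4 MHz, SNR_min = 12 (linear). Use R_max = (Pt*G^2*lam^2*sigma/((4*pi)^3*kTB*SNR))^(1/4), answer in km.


G_lin = 10^(21/10) = 125.892541
R^4 = 28000 * 125.892541^2 * 0.015^2 * 31.5 / ((4*pi)^3 * 1.38e-23 * 290 * 4000000.0 * 12)
R^4 = 8.25094e15 m^4
R_max = (8.25094e15)^(1/4) = 9530.7 m = 9.5 km

9.5 km


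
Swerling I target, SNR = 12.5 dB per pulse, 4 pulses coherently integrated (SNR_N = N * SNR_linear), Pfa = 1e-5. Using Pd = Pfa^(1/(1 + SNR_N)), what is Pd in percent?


SNR_lin = 10^(12.5/10) = 17.78279
SNR_N = 4 * 17.78279 = 71.13116
1/(1 + SNR_N) = 1/72.13116 = 0.0138636
Pd = (1e-5)^0.0138636 = 0.85248
Pd = 85.2%

85.2%


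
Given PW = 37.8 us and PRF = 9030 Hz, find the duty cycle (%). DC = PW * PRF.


DC = 37.8e-6 * 9030 * 100 = 34.13%

34.13%


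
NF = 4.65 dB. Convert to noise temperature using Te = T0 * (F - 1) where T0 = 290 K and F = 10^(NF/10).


NF_lin = 10^(4.65/10) = 2.917427
Te = 290 * (2.917427 - 1) = 556.1 K

556.1 K


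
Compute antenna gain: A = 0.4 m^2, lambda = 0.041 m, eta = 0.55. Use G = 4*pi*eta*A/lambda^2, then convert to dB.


G_linear = 4*pi*0.55*0.4/0.041^2 = 1644.62
G_dB = 10*log10(1644.62) = 32.2 dB

32.2 dB


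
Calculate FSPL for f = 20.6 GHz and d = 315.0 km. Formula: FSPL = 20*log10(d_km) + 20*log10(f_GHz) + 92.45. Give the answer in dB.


20*log10(315.0) = 49.97
20*log10(20.6) = 26.28
FSPL = 168.7 dB

168.7 dB


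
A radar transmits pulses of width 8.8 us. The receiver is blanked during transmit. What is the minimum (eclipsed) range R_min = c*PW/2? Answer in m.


R_min = 3e8 * 8.8e-6 / 2 = 1320.0 m

1320.0 m


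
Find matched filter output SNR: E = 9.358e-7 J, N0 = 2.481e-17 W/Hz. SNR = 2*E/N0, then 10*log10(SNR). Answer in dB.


SNR_lin = 2 * 9.358e-7 / 2.481e-17 = 7.544e10
SNR_dB = 10*log10(7.544e10) = 108.8 dB

108.8 dB


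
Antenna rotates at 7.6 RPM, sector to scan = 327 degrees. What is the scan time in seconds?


t = 327 / (7.6 * 360) * 60 = 7.17 s

7.17 s


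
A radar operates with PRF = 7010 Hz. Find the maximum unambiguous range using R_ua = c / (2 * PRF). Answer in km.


R_ua = 3e8 / (2 * 7010) = 21398.0 m = 21.4 km

21.4 km


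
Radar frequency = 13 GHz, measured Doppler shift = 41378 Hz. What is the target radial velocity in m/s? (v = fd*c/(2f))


v = 41378 * 3e8 / (2 * 13000000000.0) = 477.4 m/s

477.4 m/s


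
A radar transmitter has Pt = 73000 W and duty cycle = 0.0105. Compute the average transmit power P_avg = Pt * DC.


P_avg = 73000 * 0.0105 = 766.5 W

766.5 W


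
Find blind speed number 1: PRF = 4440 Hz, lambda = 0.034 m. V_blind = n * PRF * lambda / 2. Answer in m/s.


V_blind = 1 * 4440 * 0.034 / 2 = 75.5 m/s

75.5 m/s


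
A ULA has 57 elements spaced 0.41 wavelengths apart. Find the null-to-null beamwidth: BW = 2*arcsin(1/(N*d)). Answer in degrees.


1/(N*d) = 1/(57*0.41) = 0.04279
BW = 2*arcsin(0.04279) = 4.9 degrees

4.9 degrees


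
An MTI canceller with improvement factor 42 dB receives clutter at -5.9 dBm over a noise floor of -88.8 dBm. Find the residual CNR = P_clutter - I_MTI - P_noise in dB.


CNR = -5.9 - 42 - (-88.8) = 40.9 dB

40.9 dB


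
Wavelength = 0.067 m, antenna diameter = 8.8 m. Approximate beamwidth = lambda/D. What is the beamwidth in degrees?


BW_rad = 0.067 / 8.8 = 0.007614
BW_deg = 0.44 degrees

0.44 degrees


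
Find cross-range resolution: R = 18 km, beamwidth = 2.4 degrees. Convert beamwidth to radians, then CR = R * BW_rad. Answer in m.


BW_rad = 0.041887902
CR = 18000 * 0.041887902 = 754.0 m

754.0 m


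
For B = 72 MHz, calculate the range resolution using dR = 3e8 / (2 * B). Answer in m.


dR = 3e8 / (2 * 72000000.0) = 2.08 m

2.08 m


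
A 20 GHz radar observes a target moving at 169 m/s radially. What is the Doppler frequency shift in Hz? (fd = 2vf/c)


fd = 2 * 169 * 20000000000.0 / 3e8 = 22533.3 Hz

22533.3 Hz


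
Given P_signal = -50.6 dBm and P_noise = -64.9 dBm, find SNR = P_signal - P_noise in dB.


SNR = -50.6 - (-64.9) = 14.3 dB

14.3 dB


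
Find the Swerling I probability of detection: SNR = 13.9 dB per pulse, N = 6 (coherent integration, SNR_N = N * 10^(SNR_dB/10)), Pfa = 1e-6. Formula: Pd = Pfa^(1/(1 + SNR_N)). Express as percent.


SNR_lin = 10^(13.9/10) = 24.54709
SNR_N = 6 * 24.54709 = 147.28254
1/(1 + SNR_N) = 1/148.28254 = 0.0067439
Pd = (1e-6)^0.0067439 = 0.91104
Pd = 91.1%

91.1%


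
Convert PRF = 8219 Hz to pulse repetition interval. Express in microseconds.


PRI = 1/8219 = 0.0001216693 s = 121.7 us

121.7 us


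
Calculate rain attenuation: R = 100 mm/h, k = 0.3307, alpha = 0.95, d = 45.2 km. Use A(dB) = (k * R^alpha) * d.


gamma = 0.3307 * 100^0.95 = 26.268435 dB/km
A = 26.268435 * 45.2 = 1187.33 dB

1187.33 dB


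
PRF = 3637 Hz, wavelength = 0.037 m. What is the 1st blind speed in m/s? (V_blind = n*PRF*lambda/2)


V_blind = 1 * 3637 * 0.037 / 2 = 67.3 m/s

67.3 m/s


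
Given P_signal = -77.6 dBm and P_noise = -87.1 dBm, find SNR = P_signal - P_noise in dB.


SNR = -77.6 - (-87.1) = 9.5 dB

9.5 dB


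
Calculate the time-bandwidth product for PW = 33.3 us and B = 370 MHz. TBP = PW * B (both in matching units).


TBP = 33.3 * 370 = 12321.0

12321.0


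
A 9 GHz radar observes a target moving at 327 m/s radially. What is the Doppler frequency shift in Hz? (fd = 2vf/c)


fd = 2 * 327 * 9000000000.0 / 3e8 = 19620.0 Hz

19620.0 Hz


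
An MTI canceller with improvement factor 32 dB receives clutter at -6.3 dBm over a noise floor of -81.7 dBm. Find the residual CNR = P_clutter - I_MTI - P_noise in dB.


CNR = -6.3 - 32 - (-81.7) = 43.4 dB

43.4 dB


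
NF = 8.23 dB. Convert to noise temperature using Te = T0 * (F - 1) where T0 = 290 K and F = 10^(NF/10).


NF_lin = 10^(8.23/10) = 6.652732
Te = 290 * (6.652732 - 1) = 1639.3 K

1639.3 K


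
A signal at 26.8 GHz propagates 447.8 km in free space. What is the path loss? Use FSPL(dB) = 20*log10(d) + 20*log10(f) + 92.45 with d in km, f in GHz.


20*log10(447.8) = 53.02
20*log10(26.8) = 28.56
FSPL = 174.0 dB

174.0 dB


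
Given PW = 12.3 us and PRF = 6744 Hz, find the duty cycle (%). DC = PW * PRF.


DC = 12.3e-6 * 6744 * 100 = 8.3%

8.3%


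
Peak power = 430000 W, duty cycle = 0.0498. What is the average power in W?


P_avg = 430000 * 0.0498 = 21414.0 W

21414.0 W


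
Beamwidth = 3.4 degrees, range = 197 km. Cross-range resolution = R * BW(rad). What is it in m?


BW_rad = 0.059341195
CR = 197000 * 0.059341195 = 11690.2 m

11690.2 m


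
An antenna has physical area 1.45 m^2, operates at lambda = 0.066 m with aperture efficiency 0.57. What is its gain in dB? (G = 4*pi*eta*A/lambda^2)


G_linear = 4*pi*0.57*1.45/0.066^2 = 2384.32
G_dB = 10*log10(2384.32) = 33.8 dB

33.8 dB


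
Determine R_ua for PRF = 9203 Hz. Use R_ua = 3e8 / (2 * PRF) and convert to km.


R_ua = 3e8 / (2 * 9203) = 16299.0 m = 16.3 km

16.3 km


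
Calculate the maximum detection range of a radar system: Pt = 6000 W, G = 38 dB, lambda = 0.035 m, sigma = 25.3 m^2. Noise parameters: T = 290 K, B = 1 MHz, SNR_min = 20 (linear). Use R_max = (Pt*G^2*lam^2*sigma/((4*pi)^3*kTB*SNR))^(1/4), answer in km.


G_lin = 10^(38/10) = 6309.573445
R^4 = 6000 * 6309.573445^2 * 0.035^2 * 25.3 / ((4*pi)^3 * 1.38e-23 * 290 * 1000000.0 * 20)
R^4 = 4.66092e19 m^4
R_max = (4.66092e19)^(1/4) = 82626.2 m = 82.6 km

82.6 km


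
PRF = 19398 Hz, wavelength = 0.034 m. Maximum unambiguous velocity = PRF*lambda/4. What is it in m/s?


V_ua = 19398 * 0.034 / 4 = 164.9 m/s

164.9 m/s


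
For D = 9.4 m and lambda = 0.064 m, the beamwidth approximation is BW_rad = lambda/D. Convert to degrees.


BW_rad = 0.064 / 9.4 = 0.006809
BW_deg = 0.39 degrees

0.39 degrees


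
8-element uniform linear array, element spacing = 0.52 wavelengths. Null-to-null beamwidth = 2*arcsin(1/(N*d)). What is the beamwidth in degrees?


1/(N*d) = 1/(8*0.52) = 0.240385
BW = 2*arcsin(0.240385) = 27.8 degrees

27.8 degrees


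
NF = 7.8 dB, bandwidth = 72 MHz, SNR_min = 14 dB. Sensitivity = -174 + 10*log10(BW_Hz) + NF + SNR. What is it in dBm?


10*log10(72000000.0) = 78.57
S = -174 + 78.57 + 7.8 + 14 = -73.6 dBm

-73.6 dBm


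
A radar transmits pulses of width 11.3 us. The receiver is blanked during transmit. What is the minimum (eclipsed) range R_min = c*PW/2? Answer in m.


R_min = 3e8 * 11.3e-6 / 2 = 1695.0 m

1695.0 m


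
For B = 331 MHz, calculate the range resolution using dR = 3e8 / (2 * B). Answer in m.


dR = 3e8 / (2 * 331000000.0) = 0.45 m

0.45 m


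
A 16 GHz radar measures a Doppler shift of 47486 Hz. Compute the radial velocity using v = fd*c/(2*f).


v = 47486 * 3e8 / (2 * 16000000000.0) = 445.2 m/s

445.2 m/s


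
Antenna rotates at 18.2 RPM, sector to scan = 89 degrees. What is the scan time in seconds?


t = 89 / (18.2 * 360) * 60 = 0.82 s

0.82 s


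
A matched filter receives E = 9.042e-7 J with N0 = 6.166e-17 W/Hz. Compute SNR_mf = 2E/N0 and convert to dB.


SNR_lin = 2 * 9.042e-7 / 6.166e-17 = 2.933e10
SNR_dB = 10*log10(2.933e10) = 104.7 dB

104.7 dB


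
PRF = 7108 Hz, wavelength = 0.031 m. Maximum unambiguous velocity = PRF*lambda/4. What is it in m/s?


V_ua = 7108 * 0.031 / 4 = 55.1 m/s

55.1 m/s


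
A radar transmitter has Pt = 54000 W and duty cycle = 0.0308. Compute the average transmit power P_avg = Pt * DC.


P_avg = 54000 * 0.0308 = 1663.2 W

1663.2 W


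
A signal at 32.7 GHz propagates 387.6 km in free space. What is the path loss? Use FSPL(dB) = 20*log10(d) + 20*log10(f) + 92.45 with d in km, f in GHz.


20*log10(387.6) = 51.77
20*log10(32.7) = 30.29
FSPL = 174.5 dB

174.5 dB


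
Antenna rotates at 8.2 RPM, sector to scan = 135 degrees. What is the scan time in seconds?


t = 135 / (8.2 * 360) * 60 = 2.74 s

2.74 s


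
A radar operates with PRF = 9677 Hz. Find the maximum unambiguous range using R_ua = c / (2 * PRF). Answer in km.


R_ua = 3e8 / (2 * 9677) = 15500.7 m = 15.5 km

15.5 km


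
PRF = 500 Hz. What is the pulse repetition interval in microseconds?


PRI = 1/500 = 0.002 s = 2000.0 us

2000.0 us


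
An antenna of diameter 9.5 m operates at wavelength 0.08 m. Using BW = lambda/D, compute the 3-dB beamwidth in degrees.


BW_rad = 0.08 / 9.5 = 0.008421
BW_deg = 0.48 degrees

0.48 degrees


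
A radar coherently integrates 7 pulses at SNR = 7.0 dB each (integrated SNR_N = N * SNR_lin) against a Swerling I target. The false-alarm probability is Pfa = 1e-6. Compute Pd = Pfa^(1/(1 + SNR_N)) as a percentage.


SNR_lin = 10^(7.0/10) = 5.01187
SNR_N = 7 * 5.01187 = 35.08309
1/(1 + SNR_N) = 1/36.08309 = 0.0277138
Pd = (1e-6)^0.0277138 = 0.68189
Pd = 68.2%

68.2%


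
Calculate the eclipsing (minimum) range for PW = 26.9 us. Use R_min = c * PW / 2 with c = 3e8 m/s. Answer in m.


R_min = 3e8 * 26.9e-6 / 2 = 4035.0 m

4035.0 m


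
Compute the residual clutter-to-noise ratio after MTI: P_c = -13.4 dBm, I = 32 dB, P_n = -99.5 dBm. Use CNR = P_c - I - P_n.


CNR = -13.4 - 32 - (-99.5) = 54.1 dB

54.1 dB


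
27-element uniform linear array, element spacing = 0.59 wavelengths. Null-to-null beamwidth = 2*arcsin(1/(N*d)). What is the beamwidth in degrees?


1/(N*d) = 1/(27*0.59) = 0.062775
BW = 2*arcsin(0.062775) = 7.2 degrees

7.2 degrees


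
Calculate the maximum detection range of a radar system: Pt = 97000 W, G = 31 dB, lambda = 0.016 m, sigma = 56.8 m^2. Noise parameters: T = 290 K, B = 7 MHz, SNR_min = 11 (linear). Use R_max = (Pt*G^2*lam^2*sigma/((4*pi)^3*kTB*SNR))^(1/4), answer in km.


G_lin = 10^(31/10) = 1258.925412
R^4 = 97000 * 1258.925412^2 * 0.016^2 * 56.8 / ((4*pi)^3 * 1.38e-23 * 290 * 7000000.0 * 11)
R^4 = 3.65563e18 m^4
R_max = (3.65563e18)^(1/4) = 43726.1 m = 43.7 km

43.7 km


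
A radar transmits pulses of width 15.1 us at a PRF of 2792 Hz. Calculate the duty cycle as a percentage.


DC = 15.1e-6 * 2792 * 100 = 4.22%

4.22%


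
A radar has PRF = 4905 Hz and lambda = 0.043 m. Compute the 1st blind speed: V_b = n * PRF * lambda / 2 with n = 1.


V_blind = 1 * 4905 * 0.043 / 2 = 105.5 m/s

105.5 m/s


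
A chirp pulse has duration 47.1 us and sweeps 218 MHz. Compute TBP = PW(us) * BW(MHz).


TBP = 47.1 * 218 = 10267.8

10267.8


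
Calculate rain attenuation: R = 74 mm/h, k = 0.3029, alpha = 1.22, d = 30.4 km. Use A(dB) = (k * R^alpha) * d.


gamma = 0.3029 * 74^1.22 = 57.777929 dB/km
A = 57.777929 * 30.4 = 1756.45 dB

1756.45 dB


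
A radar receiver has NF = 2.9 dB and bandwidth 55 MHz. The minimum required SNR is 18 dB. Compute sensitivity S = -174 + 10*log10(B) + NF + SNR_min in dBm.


10*log10(55000000.0) = 77.4
S = -174 + 77.4 + 2.9 + 18 = -75.7 dBm

-75.7 dBm


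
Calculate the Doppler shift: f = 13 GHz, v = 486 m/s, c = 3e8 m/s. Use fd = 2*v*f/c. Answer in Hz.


fd = 2 * 486 * 13000000000.0 / 3e8 = 42120.0 Hz

42120.0 Hz


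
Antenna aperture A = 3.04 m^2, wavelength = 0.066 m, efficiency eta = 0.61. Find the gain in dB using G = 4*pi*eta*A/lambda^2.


G_linear = 4*pi*0.61*3.04/0.066^2 = 5349.65
G_dB = 10*log10(5349.65) = 37.3 dB

37.3 dB


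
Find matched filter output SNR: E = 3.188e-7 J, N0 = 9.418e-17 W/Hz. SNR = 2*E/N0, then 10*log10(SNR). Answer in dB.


SNR_lin = 2 * 3.188e-7 / 9.418e-17 = 6.77e9
SNR_dB = 10*log10(6.77e9) = 98.3 dB

98.3 dB


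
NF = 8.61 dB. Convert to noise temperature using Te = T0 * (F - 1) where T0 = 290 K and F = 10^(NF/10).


NF_lin = 10^(8.61/10) = 7.26106
Te = 290 * (7.26106 - 1) = 1815.7 K

1815.7 K


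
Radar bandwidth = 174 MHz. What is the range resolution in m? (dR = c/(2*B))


dR = 3e8 / (2 * 174000000.0) = 0.86 m

0.86 m


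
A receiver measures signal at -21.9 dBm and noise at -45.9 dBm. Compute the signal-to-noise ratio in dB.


SNR = -21.9 - (-45.9) = 24.0 dB

24.0 dB


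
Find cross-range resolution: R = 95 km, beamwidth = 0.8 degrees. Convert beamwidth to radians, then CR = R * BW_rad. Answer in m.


BW_rad = 0.013962634
CR = 95000 * 0.013962634 = 1326.5 m

1326.5 m


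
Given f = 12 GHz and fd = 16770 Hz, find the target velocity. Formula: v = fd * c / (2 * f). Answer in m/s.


v = 16770 * 3e8 / (2 * 12000000000.0) = 209.6 m/s

209.6 m/s


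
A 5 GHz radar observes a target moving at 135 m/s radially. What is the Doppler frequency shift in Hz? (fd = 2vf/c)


fd = 2 * 135 * 5000000000.0 / 3e8 = 4500.0 Hz

4500.0 Hz


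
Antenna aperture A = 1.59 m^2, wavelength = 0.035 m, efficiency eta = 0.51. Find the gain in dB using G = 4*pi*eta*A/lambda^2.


G_linear = 4*pi*0.51*1.59/0.035^2 = 8318.42
G_dB = 10*log10(8318.42) = 39.2 dB

39.2 dB


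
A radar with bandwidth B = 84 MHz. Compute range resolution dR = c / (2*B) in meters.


dR = 3e8 / (2 * 84000000.0) = 1.79 m

1.79 m


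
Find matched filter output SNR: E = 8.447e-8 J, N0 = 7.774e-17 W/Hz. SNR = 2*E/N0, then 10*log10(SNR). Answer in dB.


SNR_lin = 2 * 8.447e-8 / 7.774e-17 = 2.173e9
SNR_dB = 10*log10(2.173e9) = 93.4 dB

93.4 dB


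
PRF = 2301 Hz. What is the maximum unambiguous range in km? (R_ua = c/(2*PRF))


R_ua = 3e8 / (2 * 2301) = 65189.0 m = 65.2 km

65.2 km


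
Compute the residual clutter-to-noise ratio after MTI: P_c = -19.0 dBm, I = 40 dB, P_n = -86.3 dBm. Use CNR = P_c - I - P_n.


CNR = -19.0 - 40 - (-86.3) = 27.3 dB

27.3 dB


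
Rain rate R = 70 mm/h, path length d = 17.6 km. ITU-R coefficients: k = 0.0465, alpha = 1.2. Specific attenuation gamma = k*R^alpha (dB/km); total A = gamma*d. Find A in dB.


gamma = 0.0465 * 70^1.2 = 7.613259 dB/km
A = 7.613259 * 17.6 = 133.99 dB

133.99 dB


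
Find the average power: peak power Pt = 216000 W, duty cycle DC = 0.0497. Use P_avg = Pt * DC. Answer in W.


P_avg = 216000 * 0.0497 = 10735.2 W

10735.2 W


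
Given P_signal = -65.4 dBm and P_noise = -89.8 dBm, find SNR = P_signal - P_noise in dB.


SNR = -65.4 - (-89.8) = 24.4 dB

24.4 dB


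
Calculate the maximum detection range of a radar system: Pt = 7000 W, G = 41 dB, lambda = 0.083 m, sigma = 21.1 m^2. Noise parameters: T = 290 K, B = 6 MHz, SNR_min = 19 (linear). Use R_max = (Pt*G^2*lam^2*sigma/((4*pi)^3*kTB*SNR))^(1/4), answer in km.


G_lin = 10^(41/10) = 12589.254118
R^4 = 7000 * 12589.254118^2 * 0.083^2 * 21.1 / ((4*pi)^3 * 1.38e-23 * 290 * 6000000.0 * 19)
R^4 = 1.78125e20 m^4
R_max = (1.78125e20)^(1/4) = 115526.4 m = 115.5 km

115.5 km


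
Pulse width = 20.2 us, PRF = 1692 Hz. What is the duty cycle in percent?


DC = 20.2e-6 * 1692 * 100 = 3.42%

3.42%


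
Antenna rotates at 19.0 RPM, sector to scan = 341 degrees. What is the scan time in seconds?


t = 341 / (19.0 * 360) * 60 = 2.99 s

2.99 s


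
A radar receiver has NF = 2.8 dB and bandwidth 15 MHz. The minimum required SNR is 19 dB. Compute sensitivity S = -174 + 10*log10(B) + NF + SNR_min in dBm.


10*log10(15000000.0) = 71.76
S = -174 + 71.76 + 2.8 + 19 = -80.4 dBm

-80.4 dBm


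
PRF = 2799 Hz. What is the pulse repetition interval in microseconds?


PRI = 1/2799 = 0.0003572705 s = 357.3 us

357.3 us


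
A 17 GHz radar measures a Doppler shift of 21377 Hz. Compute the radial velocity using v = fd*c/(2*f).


v = 21377 * 3e8 / (2 * 17000000000.0) = 188.6 m/s

188.6 m/s


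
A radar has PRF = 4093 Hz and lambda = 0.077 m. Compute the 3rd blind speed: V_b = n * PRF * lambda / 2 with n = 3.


V_blind = 3 * 4093 * 0.077 / 2 = 472.7 m/s

472.7 m/s


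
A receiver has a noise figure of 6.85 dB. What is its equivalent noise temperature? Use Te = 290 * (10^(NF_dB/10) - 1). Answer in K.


NF_lin = 10^(6.85/10) = 4.841724
Te = 290 * (4.841724 - 1) = 1114.1 K

1114.1 K


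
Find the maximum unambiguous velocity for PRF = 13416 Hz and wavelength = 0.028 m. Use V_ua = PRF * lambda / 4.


V_ua = 13416 * 0.028 / 4 = 93.9 m/s

93.9 m/s


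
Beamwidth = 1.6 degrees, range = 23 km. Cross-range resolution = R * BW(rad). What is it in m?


BW_rad = 0.027925268
CR = 23000 * 0.027925268 = 642.3 m

642.3 m


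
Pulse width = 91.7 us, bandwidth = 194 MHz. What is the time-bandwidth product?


TBP = 91.7 * 194 = 17789.8

17789.8


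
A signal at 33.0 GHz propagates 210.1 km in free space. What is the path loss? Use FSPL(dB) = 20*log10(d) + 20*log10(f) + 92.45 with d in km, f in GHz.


20*log10(210.1) = 46.45
20*log10(33.0) = 30.37
FSPL = 169.3 dB

169.3 dB


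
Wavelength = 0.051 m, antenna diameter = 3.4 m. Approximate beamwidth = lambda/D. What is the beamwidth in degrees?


BW_rad = 0.051 / 3.4 = 0.015
BW_deg = 0.86 degrees

0.86 degrees


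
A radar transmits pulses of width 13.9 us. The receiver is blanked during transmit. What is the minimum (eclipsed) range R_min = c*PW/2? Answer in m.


R_min = 3e8 * 13.9e-6 / 2 = 2085.0 m

2085.0 m


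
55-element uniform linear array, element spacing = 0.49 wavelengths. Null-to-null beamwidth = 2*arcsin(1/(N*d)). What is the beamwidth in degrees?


1/(N*d) = 1/(55*0.49) = 0.037106
BW = 2*arcsin(0.037106) = 4.3 degrees

4.3 degrees


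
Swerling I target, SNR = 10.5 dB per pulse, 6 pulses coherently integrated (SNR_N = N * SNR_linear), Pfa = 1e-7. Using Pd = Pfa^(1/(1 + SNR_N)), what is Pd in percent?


SNR_lin = 10^(10.5/10) = 11.22018
SNR_N = 6 * 11.22018 = 67.32108
1/(1 + SNR_N) = 1/68.32108 = 0.0146368
Pd = (1e-7)^0.0146368 = 0.78985
Pd = 79.0%

79.0%


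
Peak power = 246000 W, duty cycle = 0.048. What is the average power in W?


P_avg = 246000 * 0.048 = 11808.0 W

11808.0 W


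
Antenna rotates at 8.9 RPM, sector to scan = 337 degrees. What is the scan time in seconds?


t = 337 / (8.9 * 360) * 60 = 6.31 s

6.31 s


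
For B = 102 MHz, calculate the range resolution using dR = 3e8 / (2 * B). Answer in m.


dR = 3e8 / (2 * 102000000.0) = 1.47 m

1.47 m


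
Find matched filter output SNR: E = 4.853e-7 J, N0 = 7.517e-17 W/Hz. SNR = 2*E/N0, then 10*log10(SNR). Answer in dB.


SNR_lin = 2 * 4.853e-7 / 7.517e-17 = 1.291e10
SNR_dB = 10*log10(1.291e10) = 101.1 dB

101.1 dB


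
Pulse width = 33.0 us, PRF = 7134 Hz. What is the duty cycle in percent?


DC = 33.0e-6 * 7134 * 100 = 23.54%

23.54%


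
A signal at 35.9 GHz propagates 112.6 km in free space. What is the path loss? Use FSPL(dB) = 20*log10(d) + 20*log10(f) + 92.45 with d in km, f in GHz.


20*log10(112.6) = 41.03
20*log10(35.9) = 31.1
FSPL = 164.6 dB

164.6 dB


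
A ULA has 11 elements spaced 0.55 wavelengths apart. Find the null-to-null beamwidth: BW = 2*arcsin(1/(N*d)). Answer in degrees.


1/(N*d) = 1/(11*0.55) = 0.165289
BW = 2*arcsin(0.165289) = 19.0 degrees

19.0 degrees


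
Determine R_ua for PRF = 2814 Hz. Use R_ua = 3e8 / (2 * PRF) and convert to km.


R_ua = 3e8 / (2 * 2814) = 53304.9 m = 53.3 km

53.3 km


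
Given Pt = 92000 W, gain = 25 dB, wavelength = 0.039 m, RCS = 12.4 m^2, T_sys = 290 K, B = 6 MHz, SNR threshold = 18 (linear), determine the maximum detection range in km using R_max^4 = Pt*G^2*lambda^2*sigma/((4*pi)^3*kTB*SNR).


G_lin = 10^(25/10) = 316.227766
R^4 = 92000 * 316.227766^2 * 0.039^2 * 12.4 / ((4*pi)^3 * 1.38e-23 * 290 * 6000000.0 * 18)
R^4 = 2.02306e17 m^4
R_max = (2.02306e17)^(1/4) = 21208.1 m = 21.2 km

21.2 km


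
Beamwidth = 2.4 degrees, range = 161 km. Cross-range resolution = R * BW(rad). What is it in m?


BW_rad = 0.041887902
CR = 161000 * 0.041887902 = 6744.0 m

6744.0 m


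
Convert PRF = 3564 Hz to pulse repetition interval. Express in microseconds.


PRI = 1/3564 = 0.0002805836 s = 280.6 us

280.6 us


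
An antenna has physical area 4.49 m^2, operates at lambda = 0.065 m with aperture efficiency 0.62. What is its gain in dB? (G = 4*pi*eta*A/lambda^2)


G_linear = 4*pi*0.62*4.49/0.065^2 = 8279.83
G_dB = 10*log10(8279.83) = 39.2 dB

39.2 dB


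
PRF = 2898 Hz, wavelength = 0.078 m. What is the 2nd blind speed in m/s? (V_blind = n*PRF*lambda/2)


V_blind = 2 * 2898 * 0.078 / 2 = 226.0 m/s

226.0 m/s


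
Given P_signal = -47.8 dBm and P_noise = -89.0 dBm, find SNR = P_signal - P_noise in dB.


SNR = -47.8 - (-89.0) = 41.2 dB

41.2 dB


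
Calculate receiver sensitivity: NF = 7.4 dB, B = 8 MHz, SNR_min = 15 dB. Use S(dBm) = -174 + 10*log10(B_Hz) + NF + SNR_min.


10*log10(8000000.0) = 69.03
S = -174 + 69.03 + 7.4 + 15 = -82.6 dBm

-82.6 dBm


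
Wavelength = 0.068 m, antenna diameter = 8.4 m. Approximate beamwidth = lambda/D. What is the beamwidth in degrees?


BW_rad = 0.068 / 8.4 = 0.008095
BW_deg = 0.46 degrees

0.46 degrees


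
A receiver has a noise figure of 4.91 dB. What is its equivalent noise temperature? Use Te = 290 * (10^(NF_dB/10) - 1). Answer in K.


NF_lin = 10^(4.91/10) = 3.097419
Te = 290 * (3.097419 - 1) = 608.3 K

608.3 K


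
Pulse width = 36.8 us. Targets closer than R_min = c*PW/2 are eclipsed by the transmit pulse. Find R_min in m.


R_min = 3e8 * 36.8e-6 / 2 = 5520.0 m

5520.0 m


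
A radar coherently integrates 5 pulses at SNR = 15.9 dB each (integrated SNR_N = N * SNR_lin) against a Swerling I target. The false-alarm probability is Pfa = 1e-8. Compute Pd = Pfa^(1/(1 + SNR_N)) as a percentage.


SNR_lin = 10^(15.9/10) = 38.90451
SNR_N = 5 * 38.90451 = 194.52255
1/(1 + SNR_N) = 1/195.52255 = 0.0051145
Pd = (1e-8)^0.0051145 = 0.91009
Pd = 91.0%

91.0%


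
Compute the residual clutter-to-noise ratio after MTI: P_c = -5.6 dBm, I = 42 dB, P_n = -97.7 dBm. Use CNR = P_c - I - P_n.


CNR = -5.6 - 42 - (-97.7) = 50.1 dB

50.1 dB


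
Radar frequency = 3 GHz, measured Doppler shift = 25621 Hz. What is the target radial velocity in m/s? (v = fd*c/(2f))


v = 25621 * 3e8 / (2 * 3000000000.0) = 1281.1 m/s

1281.1 m/s


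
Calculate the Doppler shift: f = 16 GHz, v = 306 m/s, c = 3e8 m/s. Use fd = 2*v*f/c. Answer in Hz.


fd = 2 * 306 * 16000000000.0 / 3e8 = 32640.0 Hz

32640.0 Hz


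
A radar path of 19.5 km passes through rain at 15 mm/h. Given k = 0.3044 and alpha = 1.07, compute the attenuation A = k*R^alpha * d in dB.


gamma = 0.3044 * 15^1.07 = 5.519024 dB/km
A = 5.519024 * 19.5 = 107.62 dB

107.62 dB


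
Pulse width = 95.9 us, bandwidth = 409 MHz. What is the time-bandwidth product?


TBP = 95.9 * 409 = 39223.1

39223.1


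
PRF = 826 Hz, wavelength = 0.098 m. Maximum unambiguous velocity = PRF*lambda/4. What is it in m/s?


V_ua = 826 * 0.098 / 4 = 20.2 m/s

20.2 m/s


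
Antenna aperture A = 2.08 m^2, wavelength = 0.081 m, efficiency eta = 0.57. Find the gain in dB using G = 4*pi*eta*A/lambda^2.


G_linear = 4*pi*0.57*2.08/0.081^2 = 2270.8
G_dB = 10*log10(2270.8) = 33.6 dB

33.6 dB


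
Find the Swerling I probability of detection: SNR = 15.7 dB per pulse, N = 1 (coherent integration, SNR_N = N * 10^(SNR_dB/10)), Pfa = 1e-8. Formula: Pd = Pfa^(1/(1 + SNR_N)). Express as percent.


SNR_lin = 10^(15.7/10) = 37.15352
SNR_N = 1 * 37.15352 = 37.15352
1/(1 + SNR_N) = 1/38.15352 = 0.0262099
Pd = (1e-8)^0.0262099 = 0.61705
Pd = 61.7%

61.7%


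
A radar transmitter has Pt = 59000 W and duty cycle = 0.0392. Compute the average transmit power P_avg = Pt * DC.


P_avg = 59000 * 0.0392 = 2312.8 W

2312.8 W


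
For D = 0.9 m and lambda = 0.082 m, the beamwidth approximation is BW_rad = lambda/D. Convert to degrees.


BW_rad = 0.082 / 0.9 = 0.091111
BW_deg = 5.22 degrees

5.22 degrees


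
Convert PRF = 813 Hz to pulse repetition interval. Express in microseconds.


PRI = 1/813 = 0.0012300123 s = 1230.0 us

1230.0 us


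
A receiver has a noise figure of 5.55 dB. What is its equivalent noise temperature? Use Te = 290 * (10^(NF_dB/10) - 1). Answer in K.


NF_lin = 10^(5.55/10) = 3.589219
Te = 290 * (3.589219 - 1) = 750.9 K

750.9 K


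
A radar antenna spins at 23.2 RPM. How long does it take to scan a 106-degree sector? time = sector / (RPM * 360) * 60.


t = 106 / (23.2 * 360) * 60 = 0.76 s

0.76 s


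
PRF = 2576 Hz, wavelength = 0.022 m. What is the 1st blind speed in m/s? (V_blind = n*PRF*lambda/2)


V_blind = 1 * 2576 * 0.022 / 2 = 28.3 m/s

28.3 m/s


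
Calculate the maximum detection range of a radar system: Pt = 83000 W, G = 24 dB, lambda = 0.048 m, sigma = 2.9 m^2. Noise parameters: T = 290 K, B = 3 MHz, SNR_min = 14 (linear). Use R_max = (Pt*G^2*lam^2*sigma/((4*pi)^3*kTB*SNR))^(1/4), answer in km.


G_lin = 10^(24/10) = 251.188643
R^4 = 83000 * 251.188643^2 * 0.048^2 * 2.9 / ((4*pi)^3 * 1.38e-23 * 290 * 3000000.0 * 14)
R^4 = 1.04907e17 m^4
R_max = (1.04907e17)^(1/4) = 17997.0 m = 18.0 km

18.0 km


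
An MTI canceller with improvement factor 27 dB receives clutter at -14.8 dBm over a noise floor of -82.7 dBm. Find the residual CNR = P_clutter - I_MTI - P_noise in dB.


CNR = -14.8 - 27 - (-82.7) = 40.9 dB

40.9 dB


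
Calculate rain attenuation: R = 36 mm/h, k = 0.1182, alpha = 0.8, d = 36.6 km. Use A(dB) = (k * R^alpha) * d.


gamma = 0.1182 * 36^0.8 = 2.078067 dB/km
A = 2.078067 * 36.6 = 76.06 dB

76.06 dB


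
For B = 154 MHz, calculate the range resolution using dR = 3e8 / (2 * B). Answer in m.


dR = 3e8 / (2 * 154000000.0) = 0.97 m

0.97 m


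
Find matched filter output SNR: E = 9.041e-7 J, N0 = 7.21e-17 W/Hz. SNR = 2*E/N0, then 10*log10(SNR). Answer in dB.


SNR_lin = 2 * 9.041e-7 / 7.21e-17 = 2.508e10
SNR_dB = 10*log10(2.508e10) = 104.0 dB

104.0 dB


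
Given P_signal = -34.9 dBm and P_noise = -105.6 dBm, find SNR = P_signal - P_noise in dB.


SNR = -34.9 - (-105.6) = 70.7 dB

70.7 dB


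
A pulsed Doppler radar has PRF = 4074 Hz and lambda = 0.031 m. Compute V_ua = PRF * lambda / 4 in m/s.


V_ua = 4074 * 0.031 / 4 = 31.6 m/s

31.6 m/s


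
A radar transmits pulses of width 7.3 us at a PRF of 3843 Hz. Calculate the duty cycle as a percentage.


DC = 7.3e-6 * 3843 * 100 = 2.81%

2.81%


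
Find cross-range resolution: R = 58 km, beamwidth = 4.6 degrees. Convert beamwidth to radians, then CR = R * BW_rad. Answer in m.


BW_rad = 0.080285146
CR = 58000 * 0.080285146 = 4656.5 m

4656.5 m


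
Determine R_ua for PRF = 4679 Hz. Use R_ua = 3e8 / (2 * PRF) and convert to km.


R_ua = 3e8 / (2 * 4679) = 32058.1 m = 32.1 km

32.1 km


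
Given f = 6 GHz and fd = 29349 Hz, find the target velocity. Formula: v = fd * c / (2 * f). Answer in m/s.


v = 29349 * 3e8 / (2 * 6000000000.0) = 733.7 m/s

733.7 m/s


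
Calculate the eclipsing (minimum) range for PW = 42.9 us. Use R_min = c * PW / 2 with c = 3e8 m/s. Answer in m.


R_min = 3e8 * 42.9e-6 / 2 = 6435.0 m

6435.0 m


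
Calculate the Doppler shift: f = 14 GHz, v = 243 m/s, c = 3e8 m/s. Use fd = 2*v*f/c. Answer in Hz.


fd = 2 * 243 * 14000000000.0 / 3e8 = 22680.0 Hz

22680.0 Hz


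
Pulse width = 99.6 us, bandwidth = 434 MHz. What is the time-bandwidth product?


TBP = 99.6 * 434 = 43226.4

43226.4


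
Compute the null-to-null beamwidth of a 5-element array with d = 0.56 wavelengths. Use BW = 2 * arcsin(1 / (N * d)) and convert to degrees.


1/(N*d) = 1/(5*0.56) = 0.357143
BW = 2*arcsin(0.357143) = 41.8 degrees

41.8 degrees


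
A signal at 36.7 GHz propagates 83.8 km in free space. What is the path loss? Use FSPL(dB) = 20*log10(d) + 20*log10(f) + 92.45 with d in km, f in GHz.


20*log10(83.8) = 38.46
20*log10(36.7) = 31.29
FSPL = 162.2 dB

162.2 dB


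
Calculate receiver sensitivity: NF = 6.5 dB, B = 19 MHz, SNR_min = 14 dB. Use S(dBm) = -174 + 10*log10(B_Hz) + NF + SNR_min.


10*log10(19000000.0) = 72.79
S = -174 + 72.79 + 6.5 + 14 = -80.7 dBm

-80.7 dBm


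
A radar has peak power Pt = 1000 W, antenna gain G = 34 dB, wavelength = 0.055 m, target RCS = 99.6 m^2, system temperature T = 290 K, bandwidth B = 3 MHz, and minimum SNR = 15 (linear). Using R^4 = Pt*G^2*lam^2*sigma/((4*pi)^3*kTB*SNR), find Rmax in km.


G_lin = 10^(34/10) = 2511.886432
R^4 = 1000 * 2511.886432^2 * 0.055^2 * 99.6 / ((4*pi)^3 * 1.38e-23 * 290 * 3000000.0 * 15)
R^4 = 5.31944e18 m^4
R_max = (5.31944e18)^(1/4) = 48024.9 m = 48.0 km

48.0 km


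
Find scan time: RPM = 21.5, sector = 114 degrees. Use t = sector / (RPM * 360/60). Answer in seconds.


t = 114 / (21.5 * 360) * 60 = 0.88 s

0.88 s


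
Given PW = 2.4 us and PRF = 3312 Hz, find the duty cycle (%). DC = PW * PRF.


DC = 2.4e-6 * 3312 * 100 = 0.79%

0.79%


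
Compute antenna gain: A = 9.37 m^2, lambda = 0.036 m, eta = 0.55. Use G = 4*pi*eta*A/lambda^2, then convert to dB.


G_linear = 4*pi*0.55*9.37/0.036^2 = 49969.75
G_dB = 10*log10(49969.75) = 47.0 dB

47.0 dB


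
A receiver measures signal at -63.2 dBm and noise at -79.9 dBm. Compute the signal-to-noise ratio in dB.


SNR = -63.2 - (-79.9) = 16.7 dB

16.7 dB


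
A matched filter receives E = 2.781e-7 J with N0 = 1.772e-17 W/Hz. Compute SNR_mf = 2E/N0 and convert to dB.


SNR_lin = 2 * 2.781e-7 / 1.772e-17 = 3.139e10
SNR_dB = 10*log10(3.139e10) = 105.0 dB

105.0 dB


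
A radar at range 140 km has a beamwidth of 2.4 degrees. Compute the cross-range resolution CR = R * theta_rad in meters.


BW_rad = 0.041887902
CR = 140000 * 0.041887902 = 5864.3 m

5864.3 m


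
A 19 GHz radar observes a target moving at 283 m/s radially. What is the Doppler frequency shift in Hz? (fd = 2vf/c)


fd = 2 * 283 * 19000000000.0 / 3e8 = 35846.7 Hz

35846.7 Hz


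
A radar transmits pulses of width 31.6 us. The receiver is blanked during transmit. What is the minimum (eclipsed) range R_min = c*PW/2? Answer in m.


R_min = 3e8 * 31.6e-6 / 2 = 4740.0 m

4740.0 m


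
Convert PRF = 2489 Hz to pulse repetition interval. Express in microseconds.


PRI = 1/2489 = 0.0004017678 s = 401.8 us

401.8 us


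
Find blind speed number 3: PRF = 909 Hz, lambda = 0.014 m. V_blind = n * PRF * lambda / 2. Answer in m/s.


V_blind = 3 * 909 * 0.014 / 2 = 19.1 m/s

19.1 m/s


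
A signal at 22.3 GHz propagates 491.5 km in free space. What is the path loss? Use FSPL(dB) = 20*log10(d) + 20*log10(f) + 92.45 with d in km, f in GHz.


20*log10(491.5) = 53.83
20*log10(22.3) = 26.97
FSPL = 173.2 dB

173.2 dB


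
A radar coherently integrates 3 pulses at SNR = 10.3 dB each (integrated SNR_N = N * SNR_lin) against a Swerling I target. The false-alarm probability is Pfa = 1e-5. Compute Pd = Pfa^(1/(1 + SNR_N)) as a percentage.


SNR_lin = 10^(10.3/10) = 10.71519
SNR_N = 3 * 10.71519 = 32.14557
1/(1 + SNR_N) = 1/33.14557 = 0.0301699
Pd = (1e-5)^0.0301699 = 0.70656
Pd = 70.7%

70.7%
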